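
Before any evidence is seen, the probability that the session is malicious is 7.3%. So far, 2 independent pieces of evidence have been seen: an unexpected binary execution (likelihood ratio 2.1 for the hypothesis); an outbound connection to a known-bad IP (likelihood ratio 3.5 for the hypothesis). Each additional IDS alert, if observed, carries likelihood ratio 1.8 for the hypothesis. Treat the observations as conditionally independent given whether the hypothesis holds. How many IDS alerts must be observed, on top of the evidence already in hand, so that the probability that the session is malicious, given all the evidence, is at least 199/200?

Prior odds = 0.073/0.927 = 73/927.
Combined Bayes factor of the evidence already in hand = 2.1 × 3.5 = 7.35.
Odds after that evidence = (73/927) × 7.35 = 3577/6180.
Target odds = 0.995/0.005 = 199.
Need 1.8ⁿ ≥ 199 ÷ (3577/6180) = 1229820/3577.
1.8⁹ = 387420489/1953125 falls short of 1229820/3577 but 1.8¹⁰ ≈357.047 reaches it, so n = 10.

10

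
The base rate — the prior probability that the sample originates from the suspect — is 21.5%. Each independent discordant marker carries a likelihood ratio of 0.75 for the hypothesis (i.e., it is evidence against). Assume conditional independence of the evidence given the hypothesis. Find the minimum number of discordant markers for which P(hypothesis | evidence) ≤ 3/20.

2

Prior odds = 0.215/0.785 = 43/157.
Likelihood ratio per discordant marker = 0.75.
Target odds: 0.15 ÷ 0.85 = 3/17.
Need (43/157) × 0.75ⁿ ≤ 3/17, i.e. 0.75ⁿ ≤ 471/731.
0.75¹ = 0.75 is still above 471/731 but 0.75² = 0.5625 is at or below it, so n = 2.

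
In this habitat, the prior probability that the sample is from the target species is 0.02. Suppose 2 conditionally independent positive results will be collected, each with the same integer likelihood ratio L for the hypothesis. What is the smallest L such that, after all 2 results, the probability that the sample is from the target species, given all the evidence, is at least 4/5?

Prior odds = 0.02/0.98 = 1/49.
Target odds = 0.8/0.2 = 4.
Need L² ≥ 4 ÷ (1/49) = 196.
13² = 169 < 196 ≤ 196 = 14², so L = 14.

14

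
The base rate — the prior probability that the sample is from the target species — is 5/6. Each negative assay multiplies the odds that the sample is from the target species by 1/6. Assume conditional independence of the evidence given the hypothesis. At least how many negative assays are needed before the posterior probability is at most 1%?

Prior odds = (5/6)/(1/6) = 5.
Likelihood ratio per negative assay = 1/6.
Target odds: 0.01 ÷ 0.99 = 1/99.
Need 5 × (1/6)ⁿ ≤ 1/99, i.e. (1/6)ⁿ ≤ 1/495.
(1/6)³ = 1/216 is still above 1/495 but (1/6)⁴ = 1/1296 is at or below it, so n = 4.

4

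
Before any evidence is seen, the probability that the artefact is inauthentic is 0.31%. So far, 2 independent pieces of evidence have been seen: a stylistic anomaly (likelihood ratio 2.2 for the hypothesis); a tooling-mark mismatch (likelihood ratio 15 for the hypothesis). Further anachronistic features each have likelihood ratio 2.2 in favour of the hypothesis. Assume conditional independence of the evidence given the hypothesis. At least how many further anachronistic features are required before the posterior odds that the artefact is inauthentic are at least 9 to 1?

6

Prior odds = 0.0031/0.9969 = 31/9969.
Combined Bayes factor of the evidence already in hand = 2.2 × 15 = 33.
Odds after that evidence = (31/9969) × 33 = 341/3323.
Target odds = 9.
Need 2.2ⁿ ≥ 9 ÷ (341/3323) = 29907/341.
2.2⁵ = 51.53632 falls short of 29907/341 but 2.2⁶ = 1771561/15625 reaches it, so n = 6.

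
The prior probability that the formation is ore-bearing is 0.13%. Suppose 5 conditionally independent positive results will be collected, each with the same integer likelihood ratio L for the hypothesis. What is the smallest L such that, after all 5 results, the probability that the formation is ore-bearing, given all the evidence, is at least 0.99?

Prior odds = 0.0013/0.9987 = 13/9987.
Target odds = 0.99/0.01 = 99.
Need L⁵ ≥ 99 ÷ (13/9987) = 988713/13.
9⁵ = 59049 < 988713/13 ≤ 100000 = 10⁵, so L = 10.

10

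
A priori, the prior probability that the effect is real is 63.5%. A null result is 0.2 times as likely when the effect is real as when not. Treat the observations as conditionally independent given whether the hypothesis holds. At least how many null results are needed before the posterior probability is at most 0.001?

5

Prior odds = 0.635/0.365 = 127/73.
Likelihood ratio per null result = 0.2.
Target odds: 0.001 ÷ 0.999 = 1/999.
Need (127/73) × 0.2ⁿ ≤ 1/999, i.e. 0.2ⁿ ≤ 73/126873.
0.2⁴ = 0.0016 is still above 73/126873 but 0.2⁵ = 0.00032 is at or below it, so n = 5.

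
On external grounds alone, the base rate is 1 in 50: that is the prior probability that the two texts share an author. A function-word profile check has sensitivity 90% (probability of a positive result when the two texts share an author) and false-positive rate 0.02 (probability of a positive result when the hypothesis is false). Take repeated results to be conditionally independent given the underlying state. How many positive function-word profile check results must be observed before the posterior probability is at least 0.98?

3

Prior odds = 0.02/0.98 = 1/49.
Likelihood ratio of a positive result = 0.9/0.02 = 45.
Target posterior odds = 0.98/0.02 = 49.
Require 45ⁿ ≥ 49 ÷ (1/49) = 2401.
45² = 2025 falls short of 2401 but 45³ = 91125 reaches it, so n = 3.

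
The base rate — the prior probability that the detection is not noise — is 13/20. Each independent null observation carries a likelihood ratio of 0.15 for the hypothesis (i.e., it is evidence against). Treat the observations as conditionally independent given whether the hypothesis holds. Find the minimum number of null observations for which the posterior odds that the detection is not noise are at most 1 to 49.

Prior odds: 0.65 ÷ 0.35 = 13/7.
Likelihood ratio per null observation = 0.15.
Target odds = 1/49.
Need (13/7) × 0.15ⁿ ≤ 1/49, i.e. 0.15ⁿ ≤ 1/91.
0.15² = 0.0225 is still above 1/91 but 0.15³ = 0.003375 is at or below it, so n = 3.

3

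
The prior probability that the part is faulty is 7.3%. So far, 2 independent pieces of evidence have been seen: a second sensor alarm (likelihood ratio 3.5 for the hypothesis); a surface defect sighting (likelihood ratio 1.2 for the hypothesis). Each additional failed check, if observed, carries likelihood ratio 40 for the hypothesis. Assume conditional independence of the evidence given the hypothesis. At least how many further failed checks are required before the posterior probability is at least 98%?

2

Prior odds = 0.073/0.927 = 73/927.
Combined Bayes factor of the evidence already in hand = 3.5 × 1.2 = 4.2.
Odds after that evidence = (73/927) × 4.2 = 511/1545.
Target odds = 0.98/0.02 = 49.
Need 40ⁿ ≥ 49 ÷ (511/1545) = 10815/73.
40¹ = 40 falls short of 10815/73 but 40² = 1600 reaches it, so n = 2.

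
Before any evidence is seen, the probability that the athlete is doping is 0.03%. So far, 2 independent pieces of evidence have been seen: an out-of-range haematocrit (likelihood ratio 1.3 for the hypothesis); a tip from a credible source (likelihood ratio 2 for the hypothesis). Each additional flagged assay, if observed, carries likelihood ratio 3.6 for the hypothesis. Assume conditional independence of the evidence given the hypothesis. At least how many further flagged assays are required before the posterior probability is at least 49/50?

Prior odds = 0.0003/0.9997 = 3/9997.
Combined Bayes factor of the evidence already in hand = 1.3 × 2 = 2.6.
Odds after that evidence = (3/9997) × 2.6 = 3/3845.
Target odds = 0.98/0.02 = 49.
Need 3.6ⁿ ≥ 49 ÷ (3/3845) = 188405/3.
3.6⁸ ≈28211.1 falls short of 188405/3 but 3.6⁹ ≈101560 reaches it, so n = 9.

9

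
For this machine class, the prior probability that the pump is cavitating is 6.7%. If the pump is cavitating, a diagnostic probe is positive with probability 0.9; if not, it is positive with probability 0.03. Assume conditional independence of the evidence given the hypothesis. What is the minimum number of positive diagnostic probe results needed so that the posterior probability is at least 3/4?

Prior odds: 0.067 ÷ 0.933 = 67/933.
Likelihood ratio of a positive = 0.9/0.03 = 30.
Target odds: 0.75 ÷ 0.25 = 3.
Require 30ⁿ ≥ 3 ÷ (67/933) = 2799/67.
30¹ = 30 falls short of 2799/67 but 30² = 900 reaches it, so n = 2.

2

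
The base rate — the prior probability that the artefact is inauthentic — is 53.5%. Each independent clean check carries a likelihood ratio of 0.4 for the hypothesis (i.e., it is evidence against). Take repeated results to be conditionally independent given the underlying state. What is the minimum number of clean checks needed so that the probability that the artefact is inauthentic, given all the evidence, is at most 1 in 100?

Prior odds: 0.535 ÷ 0.465 = 107/93.
Likelihood ratio per clean check = 0.4.
Target posterior odds = 0.01/0.99 = 1/99.
Need (107/93) × 0.4ⁿ ≤ 1/99, i.e. 0.4ⁿ ≤ 31/3531.
0.4⁵ = 0.01024 is still above 31/3531 but 0.4⁶ = 64/15625 is at or below it, so n = 6.

6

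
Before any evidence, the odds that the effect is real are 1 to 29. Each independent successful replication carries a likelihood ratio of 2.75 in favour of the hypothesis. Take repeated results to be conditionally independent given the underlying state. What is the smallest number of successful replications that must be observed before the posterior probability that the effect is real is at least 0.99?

Prior odds = 1/29.
Likelihood ratio per successful replication = 2.75.
Target posterior odds = 0.99/0.01 = 99.
Need (1/29) × 2.75ⁿ ≥ 99, i.e. 2.75ⁿ ≥ 2871.
2.75⁷ = 19487171/16384 falls short of 2871 but 2.75⁸ = 214358881/65536 reaches it, so n = 8.

8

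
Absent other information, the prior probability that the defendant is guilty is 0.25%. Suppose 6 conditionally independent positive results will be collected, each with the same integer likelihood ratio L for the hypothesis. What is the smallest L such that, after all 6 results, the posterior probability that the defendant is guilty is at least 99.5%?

Prior odds = 0.0025/0.9975 = 1/399.
Target odds = 0.995/0.005 = 199.
Need L⁶ ≥ 199 ÷ (1/399) = 79401.
6⁶ = 46656 < 79401 ≤ 117649 = 7⁶, so L = 7.

7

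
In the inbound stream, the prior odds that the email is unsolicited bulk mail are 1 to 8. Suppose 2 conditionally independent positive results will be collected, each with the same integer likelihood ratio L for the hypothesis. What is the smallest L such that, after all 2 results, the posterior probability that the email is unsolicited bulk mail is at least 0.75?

5

Prior odds = 0.125.
Target odds = 0.75/0.25 = 3.
Need L² ≥ 3 ÷ 0.125 = 24.
4² = 16 < 24 ≤ 25 = 5², so L = 5.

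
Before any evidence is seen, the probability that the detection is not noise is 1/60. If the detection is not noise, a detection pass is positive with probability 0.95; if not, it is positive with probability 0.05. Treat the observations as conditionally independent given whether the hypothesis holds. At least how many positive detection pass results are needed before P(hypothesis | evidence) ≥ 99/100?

Prior odds: (1/60) ÷ (59/60) = 1/59.
Likelihood ratio of a positive = 0.95/0.05 = 19.
Target odds: 0.99 ÷ 0.01 = 99.
Require 19ⁿ ≥ 99 ÷ (1/59) = 5841.
19² = 361 falls short of 5841 but 19³ = 6859 reaches it, so n = 3.

3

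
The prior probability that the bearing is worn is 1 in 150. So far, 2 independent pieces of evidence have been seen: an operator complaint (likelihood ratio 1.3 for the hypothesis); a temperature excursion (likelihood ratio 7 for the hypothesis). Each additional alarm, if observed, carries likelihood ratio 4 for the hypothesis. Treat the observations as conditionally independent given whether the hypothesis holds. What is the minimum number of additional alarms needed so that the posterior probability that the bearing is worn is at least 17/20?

Prior odds = (1/150)/(149/150) = 1/149.
Combined Bayes factor of the evidence already in hand = 1.3 × 7 = 9.1.
Odds after that evidence = (1/149) × 9.1 = 91/1490.
Target odds = 0.85/0.15 = 17/3.
Need 4ⁿ ≥ 17/3 ÷ (91/1490) = 25330/273.
4³ = 64 falls short of 25330/273 but 4⁴ = 256 reaches it, so n = 4.

4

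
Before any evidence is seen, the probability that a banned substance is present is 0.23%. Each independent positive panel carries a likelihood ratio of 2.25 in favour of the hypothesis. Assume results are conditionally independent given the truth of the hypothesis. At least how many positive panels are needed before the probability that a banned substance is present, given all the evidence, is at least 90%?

11

Prior odds = 0.0023/0.9977 = 23/9977.
Likelihood ratio per positive panel = 2.25.
Target posterior odds = 0.9/0.1 = 9.
Need (23/9977) × 2.25ⁿ ≥ 9, i.e. 2.25ⁿ ≥ 89793/23.
2.25¹⁰ ≈3325.26 falls short of 89793/23 but 2.25¹¹ ≈7481.83 reaches it, so n = 11.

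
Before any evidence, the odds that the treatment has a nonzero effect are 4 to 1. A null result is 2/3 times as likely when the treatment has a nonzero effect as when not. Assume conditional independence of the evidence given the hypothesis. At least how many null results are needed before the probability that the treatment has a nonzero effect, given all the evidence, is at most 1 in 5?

Prior odds = 4.
Likelihood ratio per null result = 2/3.
Target posterior odds = 0.2/0.8 = 0.25.
Need 4 × (2/3)ⁿ ≤ 0.25, i.e. (2/3)ⁿ ≤ 0.0625.
(2/3)⁶ = 64/729 is still above 0.0625 but (2/3)⁷ = 128/2187 is at or below it, so n = 7.

7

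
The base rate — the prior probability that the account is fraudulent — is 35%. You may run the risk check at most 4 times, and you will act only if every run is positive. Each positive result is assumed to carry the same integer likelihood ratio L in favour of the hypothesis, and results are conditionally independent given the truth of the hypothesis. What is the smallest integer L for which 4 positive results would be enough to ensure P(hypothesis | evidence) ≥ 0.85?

2

Prior odds = 0.35/0.65 = 7/13.
Target odds = 0.85/0.15 = 17/3.
Need L⁴ ≥ 17/3 ÷ (7/13) = 221/21.
1⁴ = 1 < 221/21 ≤ 16 = 2⁴, so L = 2.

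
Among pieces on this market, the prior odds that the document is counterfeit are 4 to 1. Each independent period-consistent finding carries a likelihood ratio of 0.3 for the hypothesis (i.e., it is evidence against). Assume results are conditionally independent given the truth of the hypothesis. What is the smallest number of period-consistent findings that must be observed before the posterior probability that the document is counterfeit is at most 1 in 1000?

Prior odds = 4.
Likelihood ratio per period-consistent finding = 0.3.
Target odds: 0.001 ÷ 0.999 = 1/999.
Need 4 × 0.3ⁿ ≤ 1/999, i.e. 0.3ⁿ ≤ 1/3996.
0.3⁶ = 729/1000000 is still above 1/3996 but 0.3⁷ = 2187/10000000 is at or below it, so n = 7.

7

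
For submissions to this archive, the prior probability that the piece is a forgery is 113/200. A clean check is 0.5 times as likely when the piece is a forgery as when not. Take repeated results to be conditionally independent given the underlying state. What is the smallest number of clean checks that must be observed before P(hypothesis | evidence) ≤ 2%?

Prior odds: 0.565 ÷ 0.435 = 113/87.
Likelihood ratio per clean check = 0.5.
Target posterior odds = 0.02/0.98 = 1/49.
Need (113/87) × 0.5ⁿ ≤ 1/49, i.e. 0.5ⁿ ≤ 87/5537.
0.5⁵ = 0.03125 is still above 87/5537 but 0.5⁶ = 0.015625 is at or below it, so n = 6.

6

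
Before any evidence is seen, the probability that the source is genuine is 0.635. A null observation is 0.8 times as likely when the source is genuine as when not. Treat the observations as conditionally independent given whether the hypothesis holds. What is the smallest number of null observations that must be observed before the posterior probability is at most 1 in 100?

Prior odds: 0.635 ÷ 0.365 = 127/73.
Likelihood ratio per null observation = 0.8.
Target posterior odds = 0.01/0.99 = 1/99.
Need (127/73) × 0.8ⁿ ≤ 1/99, i.e. 0.8ⁿ ≤ 73/12573.
0.8²³ ≈0.00590296 is still above 73/12573 but 0.8²⁴ ≈0.00472237 is at or below it, so n = 24.

24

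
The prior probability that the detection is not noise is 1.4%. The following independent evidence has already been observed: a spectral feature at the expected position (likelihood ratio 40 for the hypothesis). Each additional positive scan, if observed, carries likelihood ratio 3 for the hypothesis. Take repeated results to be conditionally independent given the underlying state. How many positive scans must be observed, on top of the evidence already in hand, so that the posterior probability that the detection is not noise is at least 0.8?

Prior odds = 0.014/0.986 = 7/493.
Bayes factor of the evidence already in hand = 40.
Odds after that evidence = (7/493) × 40 = 280/493.
Target odds = 0.8/0.2 = 4.
Need 3ⁿ ≥ 4 ÷ (280/493) = 493/70.
3¹ = 3 falls short of 493/70 but 3² = 9 reaches it, so n = 2.

2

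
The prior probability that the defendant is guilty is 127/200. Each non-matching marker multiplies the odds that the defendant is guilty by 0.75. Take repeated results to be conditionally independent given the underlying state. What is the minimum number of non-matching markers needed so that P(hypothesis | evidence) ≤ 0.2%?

Prior odds: 0.635 ÷ 0.365 = 127/73.
Likelihood ratio per non-matching marker = 0.75.
Target odds: 0.002 ÷ 0.998 = 1/499.
Need (127/73) × 0.75ⁿ ≤ 1/499, i.e. 0.75ⁿ ≤ 73/63373.
0.75²³ ≈0.00133786 is still above 73/63373 but 0.75²⁴ ≈0.00100339 is at or below it, so n = 24.

24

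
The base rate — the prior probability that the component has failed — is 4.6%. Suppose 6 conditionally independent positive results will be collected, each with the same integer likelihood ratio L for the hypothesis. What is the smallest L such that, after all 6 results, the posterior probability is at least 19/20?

3

Prior odds = 0.046/0.954 = 23/477.
Target odds = 0.95/0.05 = 19.
Need L⁶ ≥ 19 ÷ (23/477) = 9063/23.
2⁶ = 64 < 9063/23 ≤ 729 = 3⁶, so L = 3.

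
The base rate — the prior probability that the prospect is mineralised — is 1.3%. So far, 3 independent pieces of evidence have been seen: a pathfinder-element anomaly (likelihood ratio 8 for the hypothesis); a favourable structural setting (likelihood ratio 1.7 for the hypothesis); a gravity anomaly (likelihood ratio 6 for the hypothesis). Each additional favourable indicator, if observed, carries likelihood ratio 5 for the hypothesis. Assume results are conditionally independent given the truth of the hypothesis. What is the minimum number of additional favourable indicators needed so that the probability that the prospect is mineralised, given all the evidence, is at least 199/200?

Prior odds = 0.013/0.987 = 13/987.
Combined Bayes factor of the evidence already in hand = 8 × 1.7 × 6 = 81.6.
Odds after that evidence = (13/987) × 81.6 = 1768/1645.
Target odds = 0.995/0.005 = 199.
Need 5ⁿ ≥ 199 ÷ (1768/1645) = 327355/1768.
5³ = 125 falls short of 327355/1768 but 5⁴ = 625 reaches it, so n = 4.

4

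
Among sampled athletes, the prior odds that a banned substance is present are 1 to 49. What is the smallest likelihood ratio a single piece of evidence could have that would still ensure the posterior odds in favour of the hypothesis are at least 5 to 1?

245

Prior odds = 1/49.
Target odds = 5.
Required Bayes factor = 5 ÷ (1/49) = 245.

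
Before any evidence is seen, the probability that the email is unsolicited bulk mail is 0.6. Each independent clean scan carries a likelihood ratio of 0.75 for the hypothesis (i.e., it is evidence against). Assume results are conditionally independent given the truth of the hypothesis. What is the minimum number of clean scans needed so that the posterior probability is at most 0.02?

Prior odds = 0.6/0.4 = 1.5.
Likelihood ratio per clean scan = 0.75.
Target odds: 0.02 ÷ 0.98 = 1/49.
Need 1.5 × 0.75ⁿ ≤ 1/49, i.e. 0.75ⁿ ≤ 2/147.
0.75¹⁴ = 4782969/268435456 is still above 2/147 but 0.75¹⁵ ≈0.0133635 is at or below it, so n = 15.

15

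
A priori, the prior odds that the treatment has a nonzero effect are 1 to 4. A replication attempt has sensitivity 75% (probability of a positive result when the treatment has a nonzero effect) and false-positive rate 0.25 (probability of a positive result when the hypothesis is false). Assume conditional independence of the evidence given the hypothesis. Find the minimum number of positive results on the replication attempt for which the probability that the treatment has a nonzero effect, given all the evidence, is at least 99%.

6

Prior odds = 0.25.
Likelihood ratio of a positive result = 0.75/0.25 = 3.
Target posterior odds = 0.99/0.01 = 99.
Require 3ⁿ ≥ 99 ÷ 0.25 = 396.
3⁵ = 243 falls short of 396 but 3⁶ = 729 reaches it, so n = 6.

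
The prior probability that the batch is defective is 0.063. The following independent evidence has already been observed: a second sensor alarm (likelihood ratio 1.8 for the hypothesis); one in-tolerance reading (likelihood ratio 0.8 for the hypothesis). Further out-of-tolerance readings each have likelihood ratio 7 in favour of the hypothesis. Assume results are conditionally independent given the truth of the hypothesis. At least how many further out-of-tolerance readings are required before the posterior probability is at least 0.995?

Prior odds = 0.063/0.937 = 63/937.
Combined Bayes factor of the evidence already in hand = 1.8 × 0.8 = 1.44.
Odds after that evidence = (63/937) × 1.44 = 2268/23425.
Target odds = 0.995/0.005 = 199.
Need 7ⁿ ≥ 199 ÷ (2268/23425) = 4661575/2268.
7³ = 343 falls short of 4661575/2268 but 7⁴ = 2401 reaches it, so n = 4.

4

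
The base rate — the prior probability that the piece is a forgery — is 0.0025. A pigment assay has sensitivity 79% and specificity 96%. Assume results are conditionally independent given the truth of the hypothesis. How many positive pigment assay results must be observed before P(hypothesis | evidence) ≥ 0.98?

Prior odds: 0.0025 ÷ 0.9975 = 1/399.
False-positive rate = 1 − 0.96 = 0.04; likelihood ratio of a positive = 0.79/0.04 = 19.75.
Target posterior odds = 0.98/0.02 = 49.
Require 19.75ⁿ ≥ 49 ÷ (1/399) = 19551.
19.75³ = 7703.734375 falls short of 19551 but 19.75⁴ = 38950081/256 reaches it, so n = 4.

4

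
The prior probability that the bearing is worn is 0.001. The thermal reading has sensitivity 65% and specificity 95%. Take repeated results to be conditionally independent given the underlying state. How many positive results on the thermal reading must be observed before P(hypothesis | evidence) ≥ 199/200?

5

Prior odds: 0.001 ÷ 0.999 = 1/999.
False-positive rate = 1 − 0.95 = 0.05; likelihood ratio of a positive = 0.65/0.05 = 13.
Target odds: 0.995 ÷ 0.005 = 199.
Require 13ⁿ ≥ 199 ÷ (1/999) = 198801.
13⁴ = 28561 falls short of 198801 but 13⁵ = 371293 reaches it, so n = 5.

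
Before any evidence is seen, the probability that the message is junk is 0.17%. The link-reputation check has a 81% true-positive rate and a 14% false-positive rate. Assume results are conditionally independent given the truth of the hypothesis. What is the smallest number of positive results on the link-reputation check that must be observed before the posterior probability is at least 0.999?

8

Prior odds: 0.0017 ÷ 0.9983 = 17/9983.
Likelihood ratio of a positive result = 0.81/0.14 = 81/14.
Target odds: 0.999 ÷ 0.001 = 999.
Require (81/14)ⁿ ≥ 999 ÷ (17/9983) = 9973017/17.
(81/14)⁷ ≈217020 falls short of 9973017/17 but (81/14)⁸ ≈1.25561e+06 reaches it, so n = 8.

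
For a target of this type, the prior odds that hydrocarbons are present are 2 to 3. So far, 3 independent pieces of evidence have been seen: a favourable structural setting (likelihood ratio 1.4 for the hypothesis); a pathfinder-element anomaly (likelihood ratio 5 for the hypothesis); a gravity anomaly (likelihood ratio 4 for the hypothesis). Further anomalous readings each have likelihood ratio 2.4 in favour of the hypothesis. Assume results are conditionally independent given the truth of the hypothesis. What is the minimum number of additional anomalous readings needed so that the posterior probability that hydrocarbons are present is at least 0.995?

Prior odds = 2/3.
Combined Bayes factor of the evidence already in hand = 1.4 × 5 × 4 = 28.
Odds after that evidence = (2/3) × 28 = 56/3.
Target odds = 0.995/0.005 = 199.
Need 2.4ⁿ ≥ 199 ÷ (56/3) = 597/56.
2.4² = 5.76 falls short of 597/56 but 2.4³ = 13.824 reaches it, so n = 3.

3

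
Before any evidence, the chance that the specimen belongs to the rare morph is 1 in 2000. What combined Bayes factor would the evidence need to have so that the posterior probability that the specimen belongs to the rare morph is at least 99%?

197901

Prior odds = 0.0005/0.9995 = 1/1999.
Target odds = 0.99/0.01 = 99.
Required Bayes factor = 99 ÷ (1/1999) = 197901.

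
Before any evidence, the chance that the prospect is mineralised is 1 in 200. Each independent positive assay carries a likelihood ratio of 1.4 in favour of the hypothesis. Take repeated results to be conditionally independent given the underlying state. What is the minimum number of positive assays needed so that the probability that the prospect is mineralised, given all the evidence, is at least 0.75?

19

Prior odds: 0.005 ÷ 0.995 = 1/199.
Likelihood ratio per positive assay = 1.4.
Target odds: 0.75 ÷ 0.25 = 3.
Require 1.4ⁿ ≥ 3 ÷ (1/199) = 597.
1.4¹⁸ ≈426.879 falls short of 597 but 1.4¹⁹ ≈597.63 reaches it, so n = 19.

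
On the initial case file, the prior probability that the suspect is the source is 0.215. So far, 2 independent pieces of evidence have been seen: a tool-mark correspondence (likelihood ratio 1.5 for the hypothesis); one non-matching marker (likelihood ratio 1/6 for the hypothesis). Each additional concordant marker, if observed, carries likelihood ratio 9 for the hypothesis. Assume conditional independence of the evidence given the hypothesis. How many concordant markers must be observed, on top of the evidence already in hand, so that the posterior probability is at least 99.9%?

5

Prior odds = 0.215/0.785 = 43/157.
Combined Bayes factor of the evidence already in hand = 1.5 × (1/6) = 0.25.
Odds after that evidence = (43/157) × 0.25 = 43/628.
Target odds = 0.999/0.001 = 999.
Need 9ⁿ ≥ 999 ÷ (43/628) = 627372/43.
9⁴ = 6561 falls short of 627372/43 but 9⁵ = 59049 reaches it, so n = 5.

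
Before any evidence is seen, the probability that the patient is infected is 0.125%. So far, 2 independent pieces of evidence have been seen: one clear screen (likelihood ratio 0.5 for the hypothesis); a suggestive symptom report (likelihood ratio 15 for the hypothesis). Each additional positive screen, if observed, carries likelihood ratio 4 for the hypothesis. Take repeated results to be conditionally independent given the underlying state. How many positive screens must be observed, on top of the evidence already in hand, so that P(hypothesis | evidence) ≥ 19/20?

6

Prior odds = 0.00125/0.99875 = 1/799.
Combined Bayes factor of the evidence already in hand = 0.5 × 15 = 7.5.
Odds after that evidence = (1/799) × 7.5 = 15/1598.
Target odds = 0.95/0.05 = 19.
Need 4ⁿ ≥ 19 ÷ (15/1598) = 30362/15.
4⁵ = 1024 falls short of 30362/15 but 4⁶ = 4096 reaches it, so n = 6.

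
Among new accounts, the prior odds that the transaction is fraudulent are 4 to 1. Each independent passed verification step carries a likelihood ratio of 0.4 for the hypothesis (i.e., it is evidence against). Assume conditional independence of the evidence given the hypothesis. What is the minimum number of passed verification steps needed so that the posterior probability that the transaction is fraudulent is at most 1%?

Prior odds = 4.
Likelihood ratio per passed verification step = 0.4.
Target posterior odds = 0.01/0.99 = 1/99.
Need 4 × 0.4ⁿ ≤ 1/99, i.e. 0.4ⁿ ≤ 1/396.
0.4⁶ = 64/15625 is still above 1/396 but 0.4⁷ = 128/78125 is at or below it, so n = 7.

7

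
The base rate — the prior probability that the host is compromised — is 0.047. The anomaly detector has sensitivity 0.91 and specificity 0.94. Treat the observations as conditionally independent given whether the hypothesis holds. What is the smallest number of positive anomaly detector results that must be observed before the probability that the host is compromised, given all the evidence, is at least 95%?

3

Prior odds: 0.047 ÷ 0.953 = 47/953.
False-positive rate = 1 − 0.94 = 0.06; likelihood ratio of a positive = 0.91/0.06 = 91/6.
Target posterior odds = 0.95/0.05 = 19.
Need (47/953) × (91/6)ⁿ ≥ 19, i.e. (91/6)ⁿ ≥ 18107/47.
(91/6)² = 8281/36 falls short of 18107/47 but (91/6)³ = 753571/216 reaches it, so n = 3.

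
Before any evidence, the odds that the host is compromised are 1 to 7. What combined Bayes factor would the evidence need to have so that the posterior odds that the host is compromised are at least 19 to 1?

133

Prior odds = 1/7.
Target odds = 19.
Required Bayes factor = 19 ÷ (1/7) = 133.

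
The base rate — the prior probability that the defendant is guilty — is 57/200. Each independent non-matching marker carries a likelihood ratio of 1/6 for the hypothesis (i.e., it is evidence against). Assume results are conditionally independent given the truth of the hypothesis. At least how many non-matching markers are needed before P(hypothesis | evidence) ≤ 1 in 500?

Prior odds: 0.285 ÷ 0.715 = 57/143.
Likelihood ratio per non-matching marker = 1/6.
Target posterior odds = 0.002/0.998 = 1/499.
Require (1/6)ⁿ ≤ 1/499 ÷ (57/143) = 143/28443.
(1/6)² = 1/36 is still above 143/28443 but (1/6)³ = 1/216 is at or below it, so n = 3.

3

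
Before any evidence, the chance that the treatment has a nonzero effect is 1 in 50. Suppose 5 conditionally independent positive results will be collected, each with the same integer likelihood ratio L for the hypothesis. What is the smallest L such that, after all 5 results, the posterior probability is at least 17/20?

4

Prior odds = 0.02/0.98 = 1/49.
Target odds = 0.85/0.15 = 17/3.
Need L⁵ ≥ 17/3 ÷ (1/49) = 833/3.
3⁵ = 243 < 833/3 ≤ 1024 = 4⁵, so L = 4.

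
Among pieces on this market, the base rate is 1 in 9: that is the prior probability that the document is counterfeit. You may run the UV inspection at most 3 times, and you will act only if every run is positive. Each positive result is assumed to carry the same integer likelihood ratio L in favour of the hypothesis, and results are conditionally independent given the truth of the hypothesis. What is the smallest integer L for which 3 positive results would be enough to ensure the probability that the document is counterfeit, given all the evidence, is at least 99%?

Prior odds = (1/9)/(8/9) = 0.125.
Target odds = 0.99/0.01 = 99.
Need L³ ≥ 99 ÷ 0.125 = 792.
9³ = 729 < 792 ≤ 1000 = 10³, so L = 10.

10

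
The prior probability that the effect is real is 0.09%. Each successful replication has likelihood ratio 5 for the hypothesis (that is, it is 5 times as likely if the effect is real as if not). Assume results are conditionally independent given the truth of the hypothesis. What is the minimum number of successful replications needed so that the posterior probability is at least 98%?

7

Prior odds = 0.0009/0.9991 = 9/9991.
Likelihood ratio per successful replication = 5.
Target posterior odds = 0.98/0.02 = 49.
Need (9/9991) × 5ⁿ ≥ 49, i.e. 5ⁿ ≥ 489559/9.
5⁶ = 15625 falls short of 489559/9 but 5⁷ = 78125 reaches it, so n = 7.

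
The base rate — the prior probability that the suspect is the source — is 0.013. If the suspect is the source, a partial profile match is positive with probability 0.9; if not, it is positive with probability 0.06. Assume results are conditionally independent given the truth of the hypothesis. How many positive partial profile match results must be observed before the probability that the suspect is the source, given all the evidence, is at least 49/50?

Prior odds = 0.013/0.987 = 13/987.
Likelihood ratio of a positive = 0.9/0.06 = 15.
Target odds: 0.98 ÷ 0.02 = 49.
Need (13/987) × 15ⁿ ≥ 49, i.e. 15ⁿ ≥ 48363/13.
15³ = 3375 falls short of 48363/13 but 15⁴ = 50625 reaches it, so n = 4.

4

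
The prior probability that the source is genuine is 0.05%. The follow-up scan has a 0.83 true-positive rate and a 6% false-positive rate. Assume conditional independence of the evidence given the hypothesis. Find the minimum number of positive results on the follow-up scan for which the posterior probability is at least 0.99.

5

Prior odds: 0.0005 ÷ 0.9995 = 1/1999.
Likelihood ratio of a positive result = 0.83/0.06 = 83/6.
Target posterior odds = 0.99/0.01 = 99.
Need (1/1999) × (83/6)ⁿ ≥ 99, i.e. (83/6)ⁿ ≥ 197901.
(83/6)⁴ = 47458321/1296 falls short of 197901 but (83/6)⁵ ≈506564 reaches it, so n = 5.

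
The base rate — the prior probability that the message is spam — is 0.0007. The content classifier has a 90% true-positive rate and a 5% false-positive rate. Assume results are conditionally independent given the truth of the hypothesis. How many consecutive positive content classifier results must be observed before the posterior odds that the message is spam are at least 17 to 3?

Prior odds: 0.0007 ÷ 0.9993 = 7/9993.
Likelihood ratio of a positive result = 0.9/0.05 = 18.
Target odds = 17/3.
Require 18ⁿ ≥ 17/3 ÷ (7/9993) = 56627/7.
18³ = 5832 falls short of 56627/7 but 18⁴ = 104976 reaches it, so n = 4.

4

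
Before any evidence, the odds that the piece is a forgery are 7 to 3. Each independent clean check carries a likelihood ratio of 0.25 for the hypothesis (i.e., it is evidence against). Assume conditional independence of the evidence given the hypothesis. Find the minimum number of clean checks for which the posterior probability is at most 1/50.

4

Prior odds = 7/3.
Likelihood ratio per clean check = 0.25.
Target posterior odds = 0.02/0.98 = 1/49.
Need (7/3) × 0.25ⁿ ≤ 1/49, i.e. 0.25ⁿ ≤ 3/343.
0.25³ = 0.015625 is still above 3/343 but 0.25⁴ = 0.00390625 is at or below it, so n = 4.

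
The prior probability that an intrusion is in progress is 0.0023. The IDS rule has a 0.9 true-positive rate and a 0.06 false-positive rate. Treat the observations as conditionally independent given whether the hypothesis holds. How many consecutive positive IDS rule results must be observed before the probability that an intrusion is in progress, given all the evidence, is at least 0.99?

4

Prior odds: 0.0023 ÷ 0.9977 = 23/9977.
Likelihood ratio of a positive result = 0.9/0.06 = 15.
Target odds: 0.99 ÷ 0.01 = 99.
Require 15ⁿ ≥ 99 ÷ (23/9977) = 987723/23.
15³ = 3375 falls short of 987723/23 but 15⁴ = 50625 reaches it, so n = 4.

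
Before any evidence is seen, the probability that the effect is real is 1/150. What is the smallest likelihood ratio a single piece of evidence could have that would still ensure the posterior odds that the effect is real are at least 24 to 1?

3576

Prior odds = (1/150)/(149/150) = 1/149.
Target odds = 24.
Required Bayes factor = 24 ÷ (1/149) = 3576.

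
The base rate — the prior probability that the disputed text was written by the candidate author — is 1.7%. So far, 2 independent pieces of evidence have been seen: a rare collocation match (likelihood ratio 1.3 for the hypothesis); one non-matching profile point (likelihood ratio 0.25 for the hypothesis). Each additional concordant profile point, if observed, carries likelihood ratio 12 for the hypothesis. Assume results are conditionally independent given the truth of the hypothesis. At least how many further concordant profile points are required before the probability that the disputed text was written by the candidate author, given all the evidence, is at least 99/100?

4

Prior odds = 0.017/0.983 = 17/983.
Combined Bayes factor of the evidence already in hand = 1.3 × 0.25 = 0.325.
Odds after that evidence = (17/983) × 0.325 = 221/39320.
Target odds = 0.99/0.01 = 99.
Need 12ⁿ ≥ 99 ÷ (221/39320) = 3892680/221.
12³ = 1728 falls short of 3892680/221 but 12⁴ = 20736 reaches it, so n = 4.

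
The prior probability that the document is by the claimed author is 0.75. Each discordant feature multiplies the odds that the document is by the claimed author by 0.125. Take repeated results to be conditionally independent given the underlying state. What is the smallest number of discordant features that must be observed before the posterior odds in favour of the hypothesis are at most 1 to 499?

4

Prior odds = 0.75/0.25 = 3.
Likelihood ratio per discordant feature = 0.125.
Target odds = 1/499.
Require 0.125ⁿ ≤ 1/499 ÷ 3 = 1/1497.
0.125³ = 0.001953125 is still above 1/1497 but 0.125⁴ = 1/4096 is at or below it, so n = 4.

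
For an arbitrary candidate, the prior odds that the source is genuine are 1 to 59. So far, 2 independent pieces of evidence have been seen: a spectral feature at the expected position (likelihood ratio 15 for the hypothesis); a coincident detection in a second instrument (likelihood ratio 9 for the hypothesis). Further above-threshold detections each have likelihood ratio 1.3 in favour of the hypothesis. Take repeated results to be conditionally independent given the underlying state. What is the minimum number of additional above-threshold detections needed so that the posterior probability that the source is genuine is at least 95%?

Prior odds = 1/59.
Combined Bayes factor of the evidence already in hand = 15 × 9 = 135.
Odds after that evidence = (1/59) × 135 = 135/59.
Target odds = 0.95/0.05 = 19.
Need 1.3ⁿ ≥ 19 ÷ (135/59) = 1121/135.
1.3⁸ = 815730721/100000000 falls short of 1121/135 but 1.3⁹ ≈10.6045 reaches it, so n = 9.

9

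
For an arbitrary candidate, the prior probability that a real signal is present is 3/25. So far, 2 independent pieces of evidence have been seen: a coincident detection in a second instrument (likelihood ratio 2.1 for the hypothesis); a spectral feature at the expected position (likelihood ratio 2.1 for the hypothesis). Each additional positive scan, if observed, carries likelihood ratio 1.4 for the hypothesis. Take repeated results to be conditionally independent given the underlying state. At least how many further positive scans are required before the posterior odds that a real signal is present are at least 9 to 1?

9

Prior odds = 0.12/0.88 = 3/22.
Combined Bayes factor of the evidence already in hand = 2.1 × 2.1 = 4.41.
Odds after that evidence = (3/22) × 4.41 = 1323/2200.
Target odds = 9.
Need 1.4ⁿ ≥ 9 ÷ (1323/2200) = 2200/147.
1.4⁸ = 5764801/390625 falls short of 2200/147 but 1.4⁹ = 40353607/1953125 reaches it, so n = 9.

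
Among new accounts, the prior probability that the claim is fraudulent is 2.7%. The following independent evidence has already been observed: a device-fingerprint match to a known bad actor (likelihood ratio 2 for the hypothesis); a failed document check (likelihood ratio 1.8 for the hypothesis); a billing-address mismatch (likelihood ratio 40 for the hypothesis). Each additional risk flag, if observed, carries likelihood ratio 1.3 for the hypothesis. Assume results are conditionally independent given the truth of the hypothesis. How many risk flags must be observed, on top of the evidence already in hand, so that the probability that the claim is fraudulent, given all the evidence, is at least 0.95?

Prior odds = 0.027/0.973 = 27/973.
Combined Bayes factor of the evidence already in hand = 2 × 1.8 × 40 = 144.
Odds after that evidence = (27/973) × 144 = 3888/973.
Target odds = 0.95/0.05 = 19.
Need 1.3ⁿ ≥ 19 ÷ (3888/973) = 18487/3888.
1.3⁵ = 371293/100000 falls short of 18487/3888 but 1.3⁶ = 4826809/1000000 reaches it, so n = 6.

6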